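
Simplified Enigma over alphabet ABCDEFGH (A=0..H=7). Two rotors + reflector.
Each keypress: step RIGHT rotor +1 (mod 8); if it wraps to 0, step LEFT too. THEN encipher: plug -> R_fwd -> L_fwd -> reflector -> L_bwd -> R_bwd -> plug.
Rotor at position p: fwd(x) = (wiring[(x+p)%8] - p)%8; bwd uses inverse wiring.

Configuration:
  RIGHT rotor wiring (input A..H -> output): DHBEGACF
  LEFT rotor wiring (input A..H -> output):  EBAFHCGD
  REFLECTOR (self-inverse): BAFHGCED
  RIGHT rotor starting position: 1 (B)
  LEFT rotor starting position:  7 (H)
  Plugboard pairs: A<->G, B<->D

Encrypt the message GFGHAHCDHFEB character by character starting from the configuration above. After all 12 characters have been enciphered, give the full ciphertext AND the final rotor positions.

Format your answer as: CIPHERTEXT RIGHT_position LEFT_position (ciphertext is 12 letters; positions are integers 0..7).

Answer: BABEGEAGFHDC 5 0

Derivation:
Char 1 ('G'): step: R->2, L=7; G->plug->A->R->H->L->H->refl->D->L'->G->R'->D->plug->B
Char 2 ('F'): step: R->3, L=7; F->plug->F->R->A->L->E->refl->G->L'->E->R'->G->plug->A
Char 3 ('G'): step: R->4, L=7; G->plug->A->R->C->L->C->refl->F->L'->B->R'->D->plug->B
Char 4 ('H'): step: R->5, L=7; H->plug->H->R->B->L->F->refl->C->L'->C->R'->E->plug->E
Char 5 ('A'): step: R->6, L=7; A->plug->G->R->A->L->E->refl->G->L'->E->R'->A->plug->G
Char 6 ('H'): step: R->7, L=7; H->plug->H->R->D->L->B->refl->A->L'->F->R'->E->plug->E
Char 7 ('C'): step: R->0, L->0 (L advanced); C->plug->C->R->B->L->B->refl->A->L'->C->R'->G->plug->A
Char 8 ('D'): step: R->1, L=0; D->plug->B->R->A->L->E->refl->G->L'->G->R'->A->plug->G
Char 9 ('H'): step: R->2, L=0; H->plug->H->R->F->L->C->refl->F->L'->D->R'->F->plug->F
Char 10 ('F'): step: R->3, L=0; F->plug->F->R->A->L->E->refl->G->L'->G->R'->H->plug->H
Char 11 ('E'): step: R->4, L=0; E->plug->E->R->H->L->D->refl->H->L'->E->R'->B->plug->D
Char 12 ('B'): step: R->5, L=0; B->plug->D->R->G->L->G->refl->E->L'->A->R'->C->plug->C
Final: ciphertext=BABEGEAGFHDC, RIGHT=5, LEFT=0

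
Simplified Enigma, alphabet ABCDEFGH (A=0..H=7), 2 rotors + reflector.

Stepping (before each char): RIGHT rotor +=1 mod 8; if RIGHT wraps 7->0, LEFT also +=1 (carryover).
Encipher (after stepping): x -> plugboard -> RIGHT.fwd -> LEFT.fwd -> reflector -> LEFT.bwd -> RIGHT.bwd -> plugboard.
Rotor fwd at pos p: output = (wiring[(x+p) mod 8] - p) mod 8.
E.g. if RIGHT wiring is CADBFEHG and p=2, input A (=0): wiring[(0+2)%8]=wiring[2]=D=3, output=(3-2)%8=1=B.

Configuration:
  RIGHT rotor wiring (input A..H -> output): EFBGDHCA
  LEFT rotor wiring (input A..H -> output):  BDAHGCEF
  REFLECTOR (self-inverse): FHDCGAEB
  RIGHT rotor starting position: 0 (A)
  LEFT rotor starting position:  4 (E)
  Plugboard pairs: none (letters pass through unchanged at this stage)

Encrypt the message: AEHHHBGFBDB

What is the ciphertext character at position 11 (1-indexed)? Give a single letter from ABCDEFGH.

Char 1 ('A'): step: R->1, L=4; A->plug->A->R->E->L->F->refl->A->L'->C->R'->D->plug->D
Char 2 ('E'): step: R->2, L=4; E->plug->E->R->A->L->C->refl->D->L'->H->R'->A->plug->A
Char 3 ('H'): step: R->3, L=4; H->plug->H->R->G->L->E->refl->G->L'->B->R'->F->plug->F
Char 4 ('H'): step: R->4, L=4; H->plug->H->R->C->L->A->refl->F->L'->E->R'->D->plug->D
Char 5 ('H'): step: R->5, L=4; H->plug->H->R->G->L->E->refl->G->L'->B->R'->G->plug->G
Char 6 ('B'): step: R->6, L=4; B->plug->B->R->C->L->A->refl->F->L'->E->R'->A->plug->A
Char 7 ('G'): step: R->7, L=4; G->plug->G->R->A->L->C->refl->D->L'->H->R'->E->plug->E
Char 8 ('F'): step: R->0, L->5 (L advanced); F->plug->F->R->H->L->B->refl->H->L'->B->R'->C->plug->C
Char 9 ('B'): step: R->1, L=5; B->plug->B->R->A->L->F->refl->A->L'->C->R'->D->plug->D
Char 10 ('D'): step: R->2, L=5; D->plug->D->R->F->L->D->refl->C->L'->G->R'->F->plug->F
Char 11 ('B'): step: R->3, L=5; B->plug->B->R->A->L->F->refl->A->L'->C->R'->G->plug->G

G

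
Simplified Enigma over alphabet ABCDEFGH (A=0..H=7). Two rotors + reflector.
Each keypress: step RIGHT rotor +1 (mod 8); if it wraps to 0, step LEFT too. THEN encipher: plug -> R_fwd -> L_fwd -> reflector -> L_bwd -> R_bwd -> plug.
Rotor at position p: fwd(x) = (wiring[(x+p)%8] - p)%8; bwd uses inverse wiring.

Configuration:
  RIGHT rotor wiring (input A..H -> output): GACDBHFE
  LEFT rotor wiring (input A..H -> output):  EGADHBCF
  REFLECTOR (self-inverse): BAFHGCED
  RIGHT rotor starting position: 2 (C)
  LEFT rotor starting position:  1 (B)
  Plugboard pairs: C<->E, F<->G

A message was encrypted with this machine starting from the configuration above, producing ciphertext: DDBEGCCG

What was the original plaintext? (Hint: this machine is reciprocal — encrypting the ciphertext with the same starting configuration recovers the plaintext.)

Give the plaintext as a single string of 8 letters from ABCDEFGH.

Answer: ACADFHEH

Derivation:
Char 1 ('D'): step: R->3, L=1; D->plug->D->R->C->L->C->refl->F->L'->A->R'->A->plug->A
Char 2 ('D'): step: R->4, L=1; D->plug->D->R->A->L->F->refl->C->L'->C->R'->E->plug->C
Char 3 ('B'): step: R->5, L=1; B->plug->B->R->A->L->F->refl->C->L'->C->R'->A->plug->A
Char 4 ('E'): step: R->6, L=1; E->plug->C->R->A->L->F->refl->C->L'->C->R'->D->plug->D
Char 5 ('G'): step: R->7, L=1; G->plug->F->R->C->L->C->refl->F->L'->A->R'->G->plug->F
Char 6 ('C'): step: R->0, L->2 (L advanced); C->plug->E->R->B->L->B->refl->A->L'->E->R'->H->plug->H
Char 7 ('C'): step: R->1, L=2; C->plug->E->R->G->L->C->refl->F->L'->C->R'->C->plug->E
Char 8 ('G'): step: R->2, L=2; G->plug->F->R->C->L->F->refl->C->L'->G->R'->H->plug->H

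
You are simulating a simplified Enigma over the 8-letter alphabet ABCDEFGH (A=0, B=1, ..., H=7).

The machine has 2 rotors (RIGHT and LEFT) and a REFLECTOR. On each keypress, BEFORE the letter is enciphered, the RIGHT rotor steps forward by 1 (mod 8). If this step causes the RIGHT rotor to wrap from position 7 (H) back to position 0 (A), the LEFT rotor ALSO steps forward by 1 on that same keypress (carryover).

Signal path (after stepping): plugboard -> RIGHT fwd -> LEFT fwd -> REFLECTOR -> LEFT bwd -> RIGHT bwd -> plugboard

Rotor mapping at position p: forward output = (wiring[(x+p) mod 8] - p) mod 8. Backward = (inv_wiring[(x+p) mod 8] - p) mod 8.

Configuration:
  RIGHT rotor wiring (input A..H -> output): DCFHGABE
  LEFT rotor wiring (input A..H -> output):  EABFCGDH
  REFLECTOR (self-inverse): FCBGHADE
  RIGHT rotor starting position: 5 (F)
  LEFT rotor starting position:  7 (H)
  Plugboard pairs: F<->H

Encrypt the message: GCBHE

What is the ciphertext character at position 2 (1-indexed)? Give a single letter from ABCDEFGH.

Char 1 ('G'): step: R->6, L=7; G->plug->G->R->A->L->A->refl->F->L'->B->R'->F->plug->H
Char 2 ('C'): step: R->7, L=7; C->plug->C->R->D->L->C->refl->B->L'->C->R'->H->plug->F

F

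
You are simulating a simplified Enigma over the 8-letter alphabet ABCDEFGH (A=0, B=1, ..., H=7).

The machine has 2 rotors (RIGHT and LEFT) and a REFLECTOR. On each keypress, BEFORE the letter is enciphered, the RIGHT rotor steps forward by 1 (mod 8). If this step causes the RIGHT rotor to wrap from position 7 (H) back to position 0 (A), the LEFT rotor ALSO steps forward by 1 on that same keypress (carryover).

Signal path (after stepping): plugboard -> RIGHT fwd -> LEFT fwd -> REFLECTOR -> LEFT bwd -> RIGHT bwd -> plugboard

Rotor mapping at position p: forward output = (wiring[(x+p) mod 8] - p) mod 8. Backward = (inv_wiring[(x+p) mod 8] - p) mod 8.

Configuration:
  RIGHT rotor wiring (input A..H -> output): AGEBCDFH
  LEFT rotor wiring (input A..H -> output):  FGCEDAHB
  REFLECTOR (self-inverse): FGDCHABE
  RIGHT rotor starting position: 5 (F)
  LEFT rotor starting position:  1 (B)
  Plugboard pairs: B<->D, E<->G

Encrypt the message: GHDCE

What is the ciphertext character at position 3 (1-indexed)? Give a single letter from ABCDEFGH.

Char 1 ('G'): step: R->6, L=1; G->plug->E->R->G->L->A->refl->F->L'->A->R'->D->plug->B
Char 2 ('H'): step: R->7, L=1; H->plug->H->R->G->L->A->refl->F->L'->A->R'->A->plug->A
Char 3 ('D'): step: R->0, L->2 (L advanced); D->plug->B->R->G->L->D->refl->C->L'->B->R'->D->plug->B

B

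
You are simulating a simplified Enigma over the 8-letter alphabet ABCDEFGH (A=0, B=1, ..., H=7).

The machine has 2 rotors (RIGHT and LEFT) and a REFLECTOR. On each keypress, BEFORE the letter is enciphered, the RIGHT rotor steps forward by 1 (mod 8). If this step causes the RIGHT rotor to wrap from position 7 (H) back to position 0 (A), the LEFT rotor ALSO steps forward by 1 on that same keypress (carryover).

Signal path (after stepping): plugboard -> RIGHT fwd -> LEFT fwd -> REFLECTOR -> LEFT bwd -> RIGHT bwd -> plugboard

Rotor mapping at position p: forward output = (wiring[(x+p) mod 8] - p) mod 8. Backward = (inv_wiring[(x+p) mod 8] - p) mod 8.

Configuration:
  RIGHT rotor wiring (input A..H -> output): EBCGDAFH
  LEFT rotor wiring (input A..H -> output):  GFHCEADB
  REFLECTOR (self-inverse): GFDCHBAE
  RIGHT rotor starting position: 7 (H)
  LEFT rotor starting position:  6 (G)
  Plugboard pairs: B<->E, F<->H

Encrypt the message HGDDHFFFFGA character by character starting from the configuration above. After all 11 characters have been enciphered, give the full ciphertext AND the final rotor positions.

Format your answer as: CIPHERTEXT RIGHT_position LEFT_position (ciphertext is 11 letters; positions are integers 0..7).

Char 1 ('H'): step: R->0, L->7 (L advanced); H->plug->F->R->A->L->C->refl->D->L'->E->R'->A->plug->A
Char 2 ('G'): step: R->1, L=7; G->plug->G->R->G->L->B->refl->F->L'->F->R'->C->plug->C
Char 3 ('D'): step: R->2, L=7; D->plug->D->R->G->L->B->refl->F->L'->F->R'->F->plug->H
Char 4 ('D'): step: R->3, L=7; D->plug->D->R->C->L->G->refl->A->L'->D->R'->A->plug->A
Char 5 ('H'): step: R->4, L=7; H->plug->F->R->F->L->F->refl->B->L'->G->R'->G->plug->G
Char 6 ('F'): step: R->5, L=7; F->plug->H->R->G->L->B->refl->F->L'->F->R'->F->plug->H
Char 7 ('F'): step: R->6, L=7; F->plug->H->R->C->L->G->refl->A->L'->D->R'->D->plug->D
Char 8 ('F'): step: R->7, L=7; F->plug->H->R->G->L->B->refl->F->L'->F->R'->B->plug->E
Char 9 ('F'): step: R->0, L->0 (L advanced); F->plug->H->R->H->L->B->refl->F->L'->B->R'->B->plug->E
Char 10 ('G'): step: R->1, L=0; G->plug->G->R->G->L->D->refl->C->L'->D->R'->H->plug->F
Char 11 ('A'): step: R->2, L=0; A->plug->A->R->A->L->G->refl->A->L'->F->R'->F->plug->H
Final: ciphertext=ACHAGHDEEFH, RIGHT=2, LEFT=0

Answer: ACHAGHDEEFH 2 0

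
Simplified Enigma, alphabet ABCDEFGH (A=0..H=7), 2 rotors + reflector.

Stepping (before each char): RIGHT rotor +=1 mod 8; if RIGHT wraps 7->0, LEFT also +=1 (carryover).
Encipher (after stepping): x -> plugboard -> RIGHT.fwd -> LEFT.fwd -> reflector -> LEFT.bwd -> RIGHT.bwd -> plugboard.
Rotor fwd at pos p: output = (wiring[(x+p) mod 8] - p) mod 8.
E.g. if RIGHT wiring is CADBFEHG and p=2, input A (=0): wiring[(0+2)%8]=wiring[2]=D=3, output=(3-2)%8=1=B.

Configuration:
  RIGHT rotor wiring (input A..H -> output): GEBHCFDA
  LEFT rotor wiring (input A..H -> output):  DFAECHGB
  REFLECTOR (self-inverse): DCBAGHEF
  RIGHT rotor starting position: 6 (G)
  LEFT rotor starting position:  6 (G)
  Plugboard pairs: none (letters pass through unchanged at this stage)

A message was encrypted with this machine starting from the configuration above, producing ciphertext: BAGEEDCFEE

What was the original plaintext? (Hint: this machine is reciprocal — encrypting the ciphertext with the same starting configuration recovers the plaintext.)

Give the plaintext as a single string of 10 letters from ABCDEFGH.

Char 1 ('B'): step: R->7, L=6; B->plug->B->R->H->L->B->refl->C->L'->E->R'->H->plug->H
Char 2 ('A'): step: R->0, L->7 (L advanced); A->plug->A->R->G->L->A->refl->D->L'->F->R'->F->plug->F
Char 3 ('G'): step: R->1, L=7; G->plug->G->R->H->L->H->refl->F->L'->E->R'->E->plug->E
Char 4 ('E'): step: R->2, L=7; E->plug->E->R->B->L->E->refl->G->L'->C->R'->H->plug->H
Char 5 ('E'): step: R->3, L=7; E->plug->E->R->F->L->D->refl->A->L'->G->R'->H->plug->H
Char 6 ('D'): step: R->4, L=7; D->plug->D->R->E->L->F->refl->H->L'->H->R'->C->plug->C
Char 7 ('C'): step: R->5, L=7; C->plug->C->R->D->L->B->refl->C->L'->A->R'->A->plug->A
Char 8 ('F'): step: R->6, L=7; F->plug->F->R->B->L->E->refl->G->L'->C->R'->B->plug->B
Char 9 ('E'): step: R->7, L=7; E->plug->E->R->A->L->C->refl->B->L'->D->R'->F->plug->F
Char 10 ('E'): step: R->0, L->0 (L advanced); E->plug->E->R->C->L->A->refl->D->L'->A->R'->H->plug->H

Answer: HFEHHCABFH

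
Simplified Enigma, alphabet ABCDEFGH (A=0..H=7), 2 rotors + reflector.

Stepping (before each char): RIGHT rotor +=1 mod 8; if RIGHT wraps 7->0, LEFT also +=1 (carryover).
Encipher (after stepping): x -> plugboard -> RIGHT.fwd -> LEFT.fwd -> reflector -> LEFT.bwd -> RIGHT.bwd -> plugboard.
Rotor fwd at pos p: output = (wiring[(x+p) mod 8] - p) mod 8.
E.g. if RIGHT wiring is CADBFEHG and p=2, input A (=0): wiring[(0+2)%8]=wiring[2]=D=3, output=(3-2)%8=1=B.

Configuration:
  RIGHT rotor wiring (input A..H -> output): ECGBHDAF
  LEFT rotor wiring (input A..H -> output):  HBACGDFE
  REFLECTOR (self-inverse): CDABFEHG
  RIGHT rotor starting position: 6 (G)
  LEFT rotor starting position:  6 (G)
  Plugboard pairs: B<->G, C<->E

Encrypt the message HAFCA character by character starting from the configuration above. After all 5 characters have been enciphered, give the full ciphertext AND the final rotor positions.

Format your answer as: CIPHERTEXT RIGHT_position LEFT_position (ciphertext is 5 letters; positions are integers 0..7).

Answer: FFGHE 3 7

Derivation:
Char 1 ('H'): step: R->7, L=6; H->plug->H->R->B->L->G->refl->H->L'->A->R'->F->plug->F
Char 2 ('A'): step: R->0, L->7 (L advanced); A->plug->A->R->E->L->D->refl->B->L'->D->R'->F->plug->F
Char 3 ('F'): step: R->1, L=7; F->plug->F->R->H->L->G->refl->H->L'->F->R'->B->plug->G
Char 4 ('C'): step: R->2, L=7; C->plug->E->R->G->L->E->refl->F->L'->A->R'->H->plug->H
Char 5 ('A'): step: R->3, L=7; A->plug->A->R->G->L->E->refl->F->L'->A->R'->C->plug->E
Final: ciphertext=FFGHE, RIGHT=3, LEFT=7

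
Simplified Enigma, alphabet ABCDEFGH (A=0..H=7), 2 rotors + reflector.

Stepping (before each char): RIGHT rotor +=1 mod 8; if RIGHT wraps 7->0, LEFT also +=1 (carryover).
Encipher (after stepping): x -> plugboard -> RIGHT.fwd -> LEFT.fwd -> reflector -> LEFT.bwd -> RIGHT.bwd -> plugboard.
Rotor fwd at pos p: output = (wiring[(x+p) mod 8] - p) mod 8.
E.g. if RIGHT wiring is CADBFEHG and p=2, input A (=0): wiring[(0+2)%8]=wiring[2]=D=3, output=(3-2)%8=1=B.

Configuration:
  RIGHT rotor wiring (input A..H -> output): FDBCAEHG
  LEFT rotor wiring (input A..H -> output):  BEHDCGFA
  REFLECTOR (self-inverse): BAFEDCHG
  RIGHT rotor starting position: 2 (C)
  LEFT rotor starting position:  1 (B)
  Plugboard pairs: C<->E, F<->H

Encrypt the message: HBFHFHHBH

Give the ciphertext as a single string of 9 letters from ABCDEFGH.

Char 1 ('H'): step: R->3, L=1; H->plug->F->R->C->L->C->refl->F->L'->E->R'->D->plug->D
Char 2 ('B'): step: R->4, L=1; B->plug->B->R->A->L->D->refl->E->L'->F->R'->G->plug->G
Char 3 ('F'): step: R->5, L=1; F->plug->H->R->D->L->B->refl->A->L'->H->R'->A->plug->A
Char 4 ('H'): step: R->6, L=1; H->plug->F->R->E->L->F->refl->C->L'->C->R'->G->plug->G
Char 5 ('F'): step: R->7, L=1; F->plug->H->R->A->L->D->refl->E->L'->F->R'->G->plug->G
Char 6 ('H'): step: R->0, L->2 (L advanced); H->plug->F->R->E->L->D->refl->E->L'->D->R'->B->plug->B
Char 7 ('H'): step: R->1, L=2; H->plug->F->R->G->L->H->refl->G->L'->F->R'->G->plug->G
Char 8 ('B'): step: R->2, L=2; B->plug->B->R->A->L->F->refl->C->L'->H->R'->A->plug->A
Char 9 ('H'): step: R->3, L=2; H->plug->F->R->C->L->A->refl->B->L'->B->R'->C->plug->E

Answer: DGAGGBGAE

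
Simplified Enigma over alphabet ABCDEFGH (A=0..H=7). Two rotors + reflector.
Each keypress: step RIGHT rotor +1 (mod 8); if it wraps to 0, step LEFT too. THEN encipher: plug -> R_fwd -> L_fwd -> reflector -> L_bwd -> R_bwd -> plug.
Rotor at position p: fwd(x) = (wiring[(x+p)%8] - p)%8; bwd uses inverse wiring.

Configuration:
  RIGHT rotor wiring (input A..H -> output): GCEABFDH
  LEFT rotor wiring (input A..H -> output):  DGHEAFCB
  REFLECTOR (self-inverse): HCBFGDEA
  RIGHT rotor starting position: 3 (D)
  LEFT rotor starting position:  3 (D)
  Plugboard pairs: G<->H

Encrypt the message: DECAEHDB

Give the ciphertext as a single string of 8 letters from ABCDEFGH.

Char 1 ('D'): step: R->4, L=3; D->plug->D->R->D->L->H->refl->A->L'->F->R'->A->plug->A
Char 2 ('E'): step: R->5, L=3; E->plug->E->R->F->L->A->refl->H->L'->D->R'->G->plug->H
Char 3 ('C'): step: R->6, L=3; C->plug->C->R->A->L->B->refl->C->L'->C->R'->F->plug->F
Char 4 ('A'): step: R->7, L=3; A->plug->A->R->A->L->B->refl->C->L'->C->R'->F->plug->F
Char 5 ('E'): step: R->0, L->4 (L advanced); E->plug->E->R->B->L->B->refl->C->L'->F->R'->F->plug->F
Char 6 ('H'): step: R->1, L=4; H->plug->G->R->G->L->D->refl->F->L'->D->R'->B->plug->B
Char 7 ('D'): step: R->2, L=4; D->plug->D->R->D->L->F->refl->D->L'->G->R'->B->plug->B
Char 8 ('B'): step: R->3, L=4; B->plug->B->R->G->L->D->refl->F->L'->D->R'->F->plug->F

Answer: AHFFFBBF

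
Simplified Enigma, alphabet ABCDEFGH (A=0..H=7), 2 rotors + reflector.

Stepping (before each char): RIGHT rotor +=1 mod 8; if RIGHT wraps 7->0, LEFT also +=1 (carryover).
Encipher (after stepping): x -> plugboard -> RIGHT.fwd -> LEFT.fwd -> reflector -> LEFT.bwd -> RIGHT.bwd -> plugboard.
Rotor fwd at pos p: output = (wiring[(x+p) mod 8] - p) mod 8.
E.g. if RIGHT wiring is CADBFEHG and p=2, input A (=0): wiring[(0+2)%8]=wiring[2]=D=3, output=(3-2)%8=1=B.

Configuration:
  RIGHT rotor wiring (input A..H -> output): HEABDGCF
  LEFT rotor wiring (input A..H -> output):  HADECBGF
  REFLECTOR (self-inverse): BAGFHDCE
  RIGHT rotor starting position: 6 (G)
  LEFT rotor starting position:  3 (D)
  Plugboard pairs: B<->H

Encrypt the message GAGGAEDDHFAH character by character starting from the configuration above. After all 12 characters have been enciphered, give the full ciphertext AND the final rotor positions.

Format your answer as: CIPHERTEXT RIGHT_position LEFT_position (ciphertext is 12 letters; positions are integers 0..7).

Char 1 ('G'): step: R->7, L=3; G->plug->G->R->H->L->A->refl->B->L'->A->R'->B->plug->H
Char 2 ('A'): step: R->0, L->4 (L advanced); A->plug->A->R->H->L->A->refl->B->L'->D->R'->E->plug->E
Char 3 ('G'): step: R->1, L=4; G->plug->G->R->E->L->D->refl->F->L'->B->R'->F->plug->F
Char 4 ('G'): step: R->2, L=4; G->plug->G->R->F->L->E->refl->H->L'->G->R'->A->plug->A
Char 5 ('A'): step: R->3, L=4; A->plug->A->R->G->L->H->refl->E->L'->F->R'->H->plug->B
Char 6 ('E'): step: R->4, L=4; E->plug->E->R->D->L->B->refl->A->L'->H->R'->A->plug->A
Char 7 ('D'): step: R->5, L=4; D->plug->D->R->C->L->C->refl->G->L'->A->R'->C->plug->C
Char 8 ('D'): step: R->6, L=4; D->plug->D->R->G->L->H->refl->E->L'->F->R'->G->plug->G
Char 9 ('H'): step: R->7, L=4; H->plug->B->R->A->L->G->refl->C->L'->C->R'->E->plug->E
Char 10 ('F'): step: R->0, L->5 (L advanced); F->plug->F->R->G->L->H->refl->E->L'->A->R'->C->plug->C
Char 11 ('A'): step: R->1, L=5; A->plug->A->R->D->L->C->refl->G->L'->F->R'->E->plug->E
Char 12 ('H'): step: R->2, L=5; H->plug->B->R->H->L->F->refl->D->L'->E->R'->D->plug->D
Final: ciphertext=HEFABACGECED, RIGHT=2, LEFT=5

Answer: HEFABACGECED 2 5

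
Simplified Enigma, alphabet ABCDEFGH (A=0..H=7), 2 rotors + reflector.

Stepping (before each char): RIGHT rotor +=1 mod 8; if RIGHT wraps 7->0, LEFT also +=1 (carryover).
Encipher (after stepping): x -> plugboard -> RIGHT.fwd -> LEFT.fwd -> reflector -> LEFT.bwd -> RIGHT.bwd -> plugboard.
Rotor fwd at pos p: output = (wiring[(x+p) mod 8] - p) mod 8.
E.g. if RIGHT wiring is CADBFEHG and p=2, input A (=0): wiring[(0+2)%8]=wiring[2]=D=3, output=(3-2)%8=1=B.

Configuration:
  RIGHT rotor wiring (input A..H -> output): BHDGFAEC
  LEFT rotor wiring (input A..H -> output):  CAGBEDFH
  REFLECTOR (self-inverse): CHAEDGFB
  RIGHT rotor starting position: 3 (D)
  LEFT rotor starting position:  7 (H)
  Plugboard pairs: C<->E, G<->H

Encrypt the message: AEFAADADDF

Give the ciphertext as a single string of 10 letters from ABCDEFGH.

Answer: DBBBFEFGGC

Derivation:
Char 1 ('A'): step: R->4, L=7; A->plug->A->R->B->L->D->refl->E->L'->G->R'->D->plug->D
Char 2 ('E'): step: R->5, L=7; E->plug->C->R->F->L->F->refl->G->L'->H->R'->B->plug->B
Char 3 ('F'): step: R->6, L=7; F->plug->F->R->A->L->A->refl->C->L'->E->R'->B->plug->B
Char 4 ('A'): step: R->7, L=7; A->plug->A->R->D->L->H->refl->B->L'->C->R'->B->plug->B
Char 5 ('A'): step: R->0, L->0 (L advanced); A->plug->A->R->B->L->A->refl->C->L'->A->R'->F->plug->F
Char 6 ('D'): step: R->1, L=0; D->plug->D->R->E->L->E->refl->D->L'->F->R'->C->plug->E
Char 7 ('A'): step: R->2, L=0; A->plug->A->R->B->L->A->refl->C->L'->A->R'->F->plug->F
Char 8 ('D'): step: R->3, L=0; D->plug->D->R->B->L->A->refl->C->L'->A->R'->H->plug->G
Char 9 ('D'): step: R->4, L=0; D->plug->D->R->G->L->F->refl->G->L'->C->R'->H->plug->G
Char 10 ('F'): step: R->5, L=0; F->plug->F->R->G->L->F->refl->G->L'->C->R'->E->plug->C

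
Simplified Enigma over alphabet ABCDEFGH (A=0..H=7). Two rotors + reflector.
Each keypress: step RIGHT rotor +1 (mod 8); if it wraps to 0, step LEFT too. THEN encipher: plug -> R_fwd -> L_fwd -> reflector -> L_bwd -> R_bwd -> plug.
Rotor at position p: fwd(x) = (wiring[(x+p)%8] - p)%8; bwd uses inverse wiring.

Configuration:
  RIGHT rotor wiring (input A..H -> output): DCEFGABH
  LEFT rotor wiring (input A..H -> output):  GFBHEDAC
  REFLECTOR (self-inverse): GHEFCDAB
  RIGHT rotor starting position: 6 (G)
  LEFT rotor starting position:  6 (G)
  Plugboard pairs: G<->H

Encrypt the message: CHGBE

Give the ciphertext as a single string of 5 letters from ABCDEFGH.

Char 1 ('C'): step: R->7, L=6; C->plug->C->R->D->L->H->refl->B->L'->F->R'->D->plug->D
Char 2 ('H'): step: R->0, L->7 (L advanced); H->plug->G->R->B->L->H->refl->B->L'->H->R'->H->plug->G
Char 3 ('G'): step: R->1, L=7; G->plug->H->R->C->L->G->refl->A->L'->E->R'->C->plug->C
Char 4 ('B'): step: R->2, L=7; B->plug->B->R->D->L->C->refl->E->L'->G->R'->D->plug->D
Char 5 ('E'): step: R->3, L=7; E->plug->E->R->E->L->A->refl->G->L'->C->R'->A->plug->A

Answer: DGCDA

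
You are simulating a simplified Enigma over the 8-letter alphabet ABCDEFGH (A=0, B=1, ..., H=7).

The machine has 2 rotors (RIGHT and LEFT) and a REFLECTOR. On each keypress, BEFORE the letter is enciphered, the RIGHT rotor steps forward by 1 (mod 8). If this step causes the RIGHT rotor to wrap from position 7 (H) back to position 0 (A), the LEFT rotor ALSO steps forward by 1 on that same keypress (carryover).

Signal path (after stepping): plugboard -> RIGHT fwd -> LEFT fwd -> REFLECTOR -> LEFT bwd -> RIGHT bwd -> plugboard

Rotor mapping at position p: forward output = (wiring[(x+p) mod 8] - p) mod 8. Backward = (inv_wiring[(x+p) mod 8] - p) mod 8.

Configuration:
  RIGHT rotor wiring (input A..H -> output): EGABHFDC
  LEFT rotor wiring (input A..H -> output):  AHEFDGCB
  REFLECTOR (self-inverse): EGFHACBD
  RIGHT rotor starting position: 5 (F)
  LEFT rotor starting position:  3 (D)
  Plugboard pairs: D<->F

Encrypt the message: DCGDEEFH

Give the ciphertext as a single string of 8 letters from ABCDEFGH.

Answer: EHFBFCGF

Derivation:
Char 1 ('D'): step: R->6, L=3; D->plug->F->R->D->L->H->refl->D->L'->C->R'->E->plug->E
Char 2 ('C'): step: R->7, L=3; C->plug->C->R->H->L->B->refl->G->L'->E->R'->H->plug->H
Char 3 ('G'): step: R->0, L->4 (L advanced); G->plug->G->R->D->L->F->refl->C->L'->B->R'->D->plug->F
Char 4 ('D'): step: R->1, L=4; D->plug->F->R->C->L->G->refl->B->L'->H->R'->B->plug->B
Char 5 ('E'): step: R->2, L=4; E->plug->E->R->B->L->C->refl->F->L'->D->R'->D->plug->F
Char 6 ('E'): step: R->3, L=4; E->plug->E->R->H->L->B->refl->G->L'->C->R'->C->plug->C
Char 7 ('F'): step: R->4, L=4; F->plug->D->R->G->L->A->refl->E->L'->E->R'->G->plug->G
Char 8 ('H'): step: R->5, L=4; H->plug->H->R->C->L->G->refl->B->L'->H->R'->D->plug->F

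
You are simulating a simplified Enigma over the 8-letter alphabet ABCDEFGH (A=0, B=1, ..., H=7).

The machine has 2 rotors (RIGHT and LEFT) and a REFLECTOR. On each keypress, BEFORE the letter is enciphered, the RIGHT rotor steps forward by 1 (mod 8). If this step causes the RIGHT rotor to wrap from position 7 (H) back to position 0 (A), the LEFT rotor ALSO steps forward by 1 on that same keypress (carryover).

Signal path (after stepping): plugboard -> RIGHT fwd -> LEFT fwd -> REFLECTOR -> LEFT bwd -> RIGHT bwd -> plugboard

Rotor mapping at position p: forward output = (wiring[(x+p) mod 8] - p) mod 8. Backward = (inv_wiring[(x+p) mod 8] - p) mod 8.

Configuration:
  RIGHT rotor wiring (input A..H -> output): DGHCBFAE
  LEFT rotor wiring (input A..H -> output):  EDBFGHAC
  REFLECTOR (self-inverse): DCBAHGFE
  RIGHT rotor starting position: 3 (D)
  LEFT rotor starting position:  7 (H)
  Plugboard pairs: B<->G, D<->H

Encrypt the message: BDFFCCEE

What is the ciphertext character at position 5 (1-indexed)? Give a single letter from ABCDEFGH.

Char 1 ('B'): step: R->4, L=7; B->plug->G->R->D->L->C->refl->B->L'->H->R'->E->plug->E
Char 2 ('D'): step: R->5, L=7; D->plug->H->R->E->L->G->refl->F->L'->B->R'->E->plug->E
Char 3 ('F'): step: R->6, L=7; F->plug->F->R->E->L->G->refl->F->L'->B->R'->E->plug->E
Char 4 ('F'): step: R->7, L=7; F->plug->F->R->C->L->E->refl->H->L'->F->R'->A->plug->A
Char 5 ('C'): step: R->0, L->0 (L advanced); C->plug->C->R->H->L->C->refl->B->L'->C->R'->D->plug->H

H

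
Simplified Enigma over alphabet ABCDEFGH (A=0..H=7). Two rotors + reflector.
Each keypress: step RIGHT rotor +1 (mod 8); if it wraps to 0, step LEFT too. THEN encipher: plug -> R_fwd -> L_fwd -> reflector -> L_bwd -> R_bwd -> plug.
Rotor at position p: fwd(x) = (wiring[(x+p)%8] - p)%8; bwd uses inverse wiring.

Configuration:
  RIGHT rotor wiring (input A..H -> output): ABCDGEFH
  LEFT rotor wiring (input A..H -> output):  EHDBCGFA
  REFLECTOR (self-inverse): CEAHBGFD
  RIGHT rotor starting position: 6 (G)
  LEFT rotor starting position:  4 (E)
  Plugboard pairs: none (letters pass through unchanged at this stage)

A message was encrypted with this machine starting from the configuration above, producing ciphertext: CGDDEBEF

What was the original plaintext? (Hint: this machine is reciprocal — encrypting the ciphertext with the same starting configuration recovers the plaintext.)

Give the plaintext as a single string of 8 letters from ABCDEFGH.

Char 1 ('C'): step: R->7, L=4; C->plug->C->R->C->L->B->refl->E->L'->D->R'->D->plug->D
Char 2 ('G'): step: R->0, L->5 (L advanced); G->plug->G->R->F->L->G->refl->F->L'->H->R'->H->plug->H
Char 3 ('D'): step: R->1, L=5; D->plug->D->R->F->L->G->refl->F->L'->H->R'->H->plug->H
Char 4 ('D'): step: R->2, L=5; D->plug->D->R->C->L->D->refl->H->L'->D->R'->E->plug->E
Char 5 ('E'): step: R->3, L=5; E->plug->E->R->E->L->C->refl->A->L'->B->R'->C->plug->C
Char 6 ('B'): step: R->4, L=5; B->plug->B->R->A->L->B->refl->E->L'->G->R'->G->plug->G
Char 7 ('E'): step: R->5, L=5; E->plug->E->R->E->L->C->refl->A->L'->B->R'->H->plug->H
Char 8 ('F'): step: R->6, L=5; F->plug->F->R->F->L->G->refl->F->L'->H->R'->A->plug->A

Answer: DHHECGHA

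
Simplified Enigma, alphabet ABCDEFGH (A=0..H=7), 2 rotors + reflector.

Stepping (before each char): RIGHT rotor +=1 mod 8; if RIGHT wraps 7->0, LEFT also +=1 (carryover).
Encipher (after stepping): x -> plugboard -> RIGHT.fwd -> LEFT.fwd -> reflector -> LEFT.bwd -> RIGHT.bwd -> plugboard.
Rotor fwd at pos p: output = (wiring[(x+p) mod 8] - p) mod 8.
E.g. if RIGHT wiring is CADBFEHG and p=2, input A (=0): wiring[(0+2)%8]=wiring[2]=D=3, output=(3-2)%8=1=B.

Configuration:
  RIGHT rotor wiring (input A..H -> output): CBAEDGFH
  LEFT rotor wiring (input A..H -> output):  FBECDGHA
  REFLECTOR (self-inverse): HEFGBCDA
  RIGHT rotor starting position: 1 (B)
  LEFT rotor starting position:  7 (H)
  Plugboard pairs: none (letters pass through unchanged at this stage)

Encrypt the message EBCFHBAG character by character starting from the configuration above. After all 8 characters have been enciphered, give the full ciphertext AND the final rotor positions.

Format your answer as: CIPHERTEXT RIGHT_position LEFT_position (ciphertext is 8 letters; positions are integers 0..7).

Answer: BHGCGCBB 1 0

Derivation:
Char 1 ('E'): step: R->2, L=7; E->plug->E->R->D->L->F->refl->C->L'->C->R'->B->plug->B
Char 2 ('B'): step: R->3, L=7; B->plug->B->R->A->L->B->refl->E->L'->F->R'->H->plug->H
Char 3 ('C'): step: R->4, L=7; C->plug->C->R->B->L->G->refl->D->L'->E->R'->G->plug->G
Char 4 ('F'): step: R->5, L=7; F->plug->F->R->D->L->F->refl->C->L'->C->R'->C->plug->C
Char 5 ('H'): step: R->6, L=7; H->plug->H->R->A->L->B->refl->E->L'->F->R'->G->plug->G
Char 6 ('B'): step: R->7, L=7; B->plug->B->R->D->L->F->refl->C->L'->C->R'->C->plug->C
Char 7 ('A'): step: R->0, L->0 (L advanced); A->plug->A->R->C->L->E->refl->B->L'->B->R'->B->plug->B
Char 8 ('G'): step: R->1, L=0; G->plug->G->R->G->L->H->refl->A->L'->H->R'->B->plug->B
Final: ciphertext=BHGCGCBB, RIGHT=1, LEFT=0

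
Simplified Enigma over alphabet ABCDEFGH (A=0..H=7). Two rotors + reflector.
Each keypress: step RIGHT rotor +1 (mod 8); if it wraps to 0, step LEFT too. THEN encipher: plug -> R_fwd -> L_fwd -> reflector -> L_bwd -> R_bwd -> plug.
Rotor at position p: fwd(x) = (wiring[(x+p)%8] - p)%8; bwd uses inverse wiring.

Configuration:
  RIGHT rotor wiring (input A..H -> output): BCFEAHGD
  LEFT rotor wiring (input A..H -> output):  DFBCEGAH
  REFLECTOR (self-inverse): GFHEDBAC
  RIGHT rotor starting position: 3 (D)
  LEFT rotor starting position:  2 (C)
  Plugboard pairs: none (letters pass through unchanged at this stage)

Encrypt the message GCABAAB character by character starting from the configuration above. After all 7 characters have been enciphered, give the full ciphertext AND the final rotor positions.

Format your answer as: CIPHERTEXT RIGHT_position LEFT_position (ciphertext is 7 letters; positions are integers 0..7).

Answer: AEGGHCE 2 3

Derivation:
Char 1 ('G'): step: R->4, L=2; G->plug->G->R->B->L->A->refl->G->L'->E->R'->A->plug->A
Char 2 ('C'): step: R->5, L=2; C->plug->C->R->G->L->B->refl->F->L'->F->R'->E->plug->E
Char 3 ('A'): step: R->6, L=2; A->plug->A->R->A->L->H->refl->C->L'->C->R'->G->plug->G
Char 4 ('B'): step: R->7, L=2; B->plug->B->R->C->L->C->refl->H->L'->A->R'->G->plug->G
Char 5 ('A'): step: R->0, L->3 (L advanced); A->plug->A->R->B->L->B->refl->F->L'->D->R'->H->plug->H
Char 6 ('A'): step: R->1, L=3; A->plug->A->R->B->L->B->refl->F->L'->D->R'->C->plug->C
Char 7 ('B'): step: R->2, L=3; B->plug->B->R->C->L->D->refl->E->L'->E->R'->E->plug->E
Final: ciphertext=AEGGHCE, RIGHT=2, LEFT=3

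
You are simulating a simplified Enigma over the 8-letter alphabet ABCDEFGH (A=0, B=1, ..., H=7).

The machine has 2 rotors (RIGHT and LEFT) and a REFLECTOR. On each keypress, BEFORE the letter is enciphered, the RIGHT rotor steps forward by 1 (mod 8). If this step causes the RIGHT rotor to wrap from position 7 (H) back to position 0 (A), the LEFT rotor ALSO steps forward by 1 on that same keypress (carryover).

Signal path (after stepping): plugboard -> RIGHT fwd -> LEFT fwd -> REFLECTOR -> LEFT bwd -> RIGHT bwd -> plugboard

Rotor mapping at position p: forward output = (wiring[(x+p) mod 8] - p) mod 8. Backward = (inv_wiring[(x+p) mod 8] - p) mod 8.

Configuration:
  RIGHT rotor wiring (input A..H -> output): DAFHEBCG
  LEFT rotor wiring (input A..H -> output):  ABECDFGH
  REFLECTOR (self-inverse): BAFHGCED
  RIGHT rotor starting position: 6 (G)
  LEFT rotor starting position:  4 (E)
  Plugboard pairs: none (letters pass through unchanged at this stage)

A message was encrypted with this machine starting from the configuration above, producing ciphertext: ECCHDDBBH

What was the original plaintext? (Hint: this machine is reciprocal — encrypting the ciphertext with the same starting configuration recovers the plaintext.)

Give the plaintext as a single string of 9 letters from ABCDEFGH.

Answer: HAHCACEFF

Derivation:
Char 1 ('E'): step: R->7, L=4; E->plug->E->R->A->L->H->refl->D->L'->D->R'->H->plug->H
Char 2 ('C'): step: R->0, L->5 (L advanced); C->plug->C->R->F->L->H->refl->D->L'->D->R'->A->plug->A
Char 3 ('C'): step: R->1, L=5; C->plug->C->R->G->L->F->refl->C->L'->C->R'->H->plug->H
Char 4 ('H'): step: R->2, L=5; H->plug->H->R->G->L->F->refl->C->L'->C->R'->C->plug->C
Char 5 ('D'): step: R->3, L=5; D->plug->D->R->H->L->G->refl->E->L'->E->R'->A->plug->A
Char 6 ('D'): step: R->4, L=5; D->plug->D->R->C->L->C->refl->F->L'->G->R'->C->plug->C
Char 7 ('B'): step: R->5, L=5; B->plug->B->R->F->L->H->refl->D->L'->D->R'->E->plug->E
Char 8 ('B'): step: R->6, L=5; B->plug->B->R->A->L->A->refl->B->L'->B->R'->F->plug->F
Char 9 ('H'): step: R->7, L=5; H->plug->H->R->D->L->D->refl->H->L'->F->R'->F->plug->F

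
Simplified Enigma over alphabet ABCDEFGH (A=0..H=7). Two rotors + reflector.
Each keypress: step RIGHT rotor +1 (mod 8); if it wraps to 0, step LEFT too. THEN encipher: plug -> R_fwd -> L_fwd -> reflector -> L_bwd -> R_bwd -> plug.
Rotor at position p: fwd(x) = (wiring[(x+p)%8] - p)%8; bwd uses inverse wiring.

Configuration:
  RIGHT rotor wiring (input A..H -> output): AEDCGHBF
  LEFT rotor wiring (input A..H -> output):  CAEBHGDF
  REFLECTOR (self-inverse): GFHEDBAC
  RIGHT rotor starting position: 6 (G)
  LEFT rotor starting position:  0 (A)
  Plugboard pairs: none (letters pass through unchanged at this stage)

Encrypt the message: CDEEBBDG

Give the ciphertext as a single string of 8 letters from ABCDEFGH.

Char 1 ('C'): step: R->7, L=0; C->plug->C->R->F->L->G->refl->A->L'->B->R'->B->plug->B
Char 2 ('D'): step: R->0, L->1 (L advanced); D->plug->D->R->C->L->A->refl->G->L'->D->R'->C->plug->C
Char 3 ('E'): step: R->1, L=1; E->plug->E->R->G->L->E->refl->D->L'->B->R'->C->plug->C
Char 4 ('E'): step: R->2, L=1; E->plug->E->R->H->L->B->refl->F->L'->E->R'->C->plug->C
Char 5 ('B'): step: R->3, L=1; B->plug->B->R->D->L->G->refl->A->L'->C->R'->E->plug->E
Char 6 ('B'): step: R->4, L=1; B->plug->B->R->D->L->G->refl->A->L'->C->R'->A->plug->A
Char 7 ('D'): step: R->5, L=1; D->plug->D->R->D->L->G->refl->A->L'->C->R'->A->plug->A
Char 8 ('G'): step: R->6, L=1; G->plug->G->R->A->L->H->refl->C->L'->F->R'->E->plug->E

Answer: BCCCEAAE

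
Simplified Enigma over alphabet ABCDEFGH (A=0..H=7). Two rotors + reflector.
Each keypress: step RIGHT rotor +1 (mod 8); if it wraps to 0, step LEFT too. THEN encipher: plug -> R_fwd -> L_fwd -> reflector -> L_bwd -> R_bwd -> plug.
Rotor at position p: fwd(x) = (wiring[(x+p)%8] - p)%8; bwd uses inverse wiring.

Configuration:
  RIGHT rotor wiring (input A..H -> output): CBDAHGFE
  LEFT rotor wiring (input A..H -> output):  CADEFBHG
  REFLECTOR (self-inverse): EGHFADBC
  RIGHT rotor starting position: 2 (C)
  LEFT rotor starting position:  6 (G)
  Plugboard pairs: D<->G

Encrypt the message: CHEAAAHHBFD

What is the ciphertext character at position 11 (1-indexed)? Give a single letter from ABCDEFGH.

Char 1 ('C'): step: R->3, L=6; C->plug->C->R->D->L->C->refl->H->L'->G->R'->G->plug->D
Char 2 ('H'): step: R->4, L=6; H->plug->H->R->E->L->F->refl->D->L'->H->R'->G->plug->D
Char 3 ('E'): step: R->5, L=6; E->plug->E->R->E->L->F->refl->D->L'->H->R'->C->plug->C
Char 4 ('A'): step: R->6, L=6; A->plug->A->R->H->L->D->refl->F->L'->E->R'->C->plug->C
Char 5 ('A'): step: R->7, L=6; A->plug->A->R->F->L->G->refl->B->L'->A->R'->F->plug->F
Char 6 ('A'): step: R->0, L->7 (L advanced); A->plug->A->R->C->L->B->refl->G->L'->F->R'->G->plug->D
Char 7 ('H'): step: R->1, L=7; H->plug->H->R->B->L->D->refl->F->L'->E->R'->F->plug->F
Char 8 ('H'): step: R->2, L=7; H->plug->H->R->H->L->A->refl->E->L'->D->R'->E->plug->E
Char 9 ('B'): step: R->3, L=7; B->plug->B->R->E->L->F->refl->D->L'->B->R'->E->plug->E
Char 10 ('F'): step: R->4, L=7; F->plug->F->R->F->L->G->refl->B->L'->C->R'->B->plug->B
Char 11 ('D'): step: R->5, L=7; D->plug->G->R->D->L->E->refl->A->L'->H->R'->C->plug->C

C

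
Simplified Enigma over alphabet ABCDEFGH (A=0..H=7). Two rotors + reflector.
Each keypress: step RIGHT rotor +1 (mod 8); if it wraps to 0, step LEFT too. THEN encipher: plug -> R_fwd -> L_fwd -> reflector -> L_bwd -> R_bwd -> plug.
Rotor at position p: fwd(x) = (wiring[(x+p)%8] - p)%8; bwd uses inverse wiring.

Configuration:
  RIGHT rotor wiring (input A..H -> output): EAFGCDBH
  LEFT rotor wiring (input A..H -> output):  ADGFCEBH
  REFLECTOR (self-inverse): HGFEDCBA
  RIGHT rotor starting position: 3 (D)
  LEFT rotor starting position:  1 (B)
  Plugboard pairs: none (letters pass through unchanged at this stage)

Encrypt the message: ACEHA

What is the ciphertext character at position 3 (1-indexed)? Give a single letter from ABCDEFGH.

Char 1 ('A'): step: R->4, L=1; A->plug->A->R->G->L->G->refl->B->L'->D->R'->D->plug->D
Char 2 ('C'): step: R->5, L=1; C->plug->C->R->C->L->E->refl->D->L'->E->R'->B->plug->B
Char 3 ('E'): step: R->6, L=1; E->plug->E->R->H->L->H->refl->A->L'->F->R'->H->plug->H

H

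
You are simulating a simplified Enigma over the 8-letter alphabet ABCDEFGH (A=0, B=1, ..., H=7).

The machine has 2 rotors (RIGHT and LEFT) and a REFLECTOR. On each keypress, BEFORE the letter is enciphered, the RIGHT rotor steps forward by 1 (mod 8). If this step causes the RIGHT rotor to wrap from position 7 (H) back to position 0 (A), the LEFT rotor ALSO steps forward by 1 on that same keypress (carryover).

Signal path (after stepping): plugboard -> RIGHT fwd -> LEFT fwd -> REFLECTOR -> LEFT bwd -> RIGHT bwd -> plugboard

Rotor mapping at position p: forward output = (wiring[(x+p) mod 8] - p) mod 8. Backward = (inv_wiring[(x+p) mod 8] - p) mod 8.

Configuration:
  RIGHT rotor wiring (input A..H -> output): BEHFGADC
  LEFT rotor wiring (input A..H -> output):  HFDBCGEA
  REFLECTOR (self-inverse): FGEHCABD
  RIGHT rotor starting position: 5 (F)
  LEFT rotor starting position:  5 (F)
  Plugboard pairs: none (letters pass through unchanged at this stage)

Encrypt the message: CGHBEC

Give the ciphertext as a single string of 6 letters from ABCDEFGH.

Char 1 ('C'): step: R->6, L=5; C->plug->C->R->D->L->C->refl->E->L'->G->R'->D->plug->D
Char 2 ('G'): step: R->7, L=5; G->plug->G->R->B->L->H->refl->D->L'->C->R'->B->plug->B
Char 3 ('H'): step: R->0, L->6 (L advanced); H->plug->H->R->C->L->B->refl->G->L'->A->R'->F->plug->F
Char 4 ('B'): step: R->1, L=6; B->plug->B->R->G->L->E->refl->C->L'->B->R'->G->plug->G
Char 5 ('E'): step: R->2, L=6; E->plug->E->R->B->L->C->refl->E->L'->G->R'->D->plug->D
Char 6 ('C'): step: R->3, L=6; C->plug->C->R->F->L->D->refl->H->L'->D->R'->B->plug->B

Answer: DBFGDB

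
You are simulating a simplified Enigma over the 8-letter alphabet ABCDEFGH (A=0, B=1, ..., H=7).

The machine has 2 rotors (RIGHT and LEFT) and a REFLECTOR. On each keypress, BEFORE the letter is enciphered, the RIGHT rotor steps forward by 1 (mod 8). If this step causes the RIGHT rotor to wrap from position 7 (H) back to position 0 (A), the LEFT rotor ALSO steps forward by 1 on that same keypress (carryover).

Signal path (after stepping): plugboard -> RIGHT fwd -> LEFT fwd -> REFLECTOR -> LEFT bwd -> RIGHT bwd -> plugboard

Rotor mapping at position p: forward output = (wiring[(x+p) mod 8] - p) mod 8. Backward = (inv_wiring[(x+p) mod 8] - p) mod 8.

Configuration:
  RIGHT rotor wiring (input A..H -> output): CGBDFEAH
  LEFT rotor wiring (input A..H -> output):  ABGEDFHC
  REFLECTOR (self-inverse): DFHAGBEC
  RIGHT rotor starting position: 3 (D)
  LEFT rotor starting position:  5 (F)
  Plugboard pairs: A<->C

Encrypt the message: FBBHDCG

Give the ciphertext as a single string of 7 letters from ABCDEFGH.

Answer: GHHFFHE

Derivation:
Char 1 ('F'): step: R->4, L=5; F->plug->F->R->C->L->F->refl->B->L'->F->R'->G->plug->G
Char 2 ('B'): step: R->5, L=5; B->plug->B->R->D->L->D->refl->A->L'->A->R'->H->plug->H
Char 3 ('B'): step: R->6, L=5; B->plug->B->R->B->L->C->refl->H->L'->G->R'->H->plug->H
Char 4 ('H'): step: R->7, L=5; H->plug->H->R->B->L->C->refl->H->L'->G->R'->F->plug->F
Char 5 ('D'): step: R->0, L->6 (L advanced); D->plug->D->R->D->L->D->refl->A->L'->E->R'->F->plug->F
Char 6 ('C'): step: R->1, L=6; C->plug->A->R->F->L->G->refl->E->L'->B->R'->H->plug->H
Char 7 ('G'): step: R->2, L=6; G->plug->G->R->A->L->B->refl->F->L'->G->R'->E->plug->E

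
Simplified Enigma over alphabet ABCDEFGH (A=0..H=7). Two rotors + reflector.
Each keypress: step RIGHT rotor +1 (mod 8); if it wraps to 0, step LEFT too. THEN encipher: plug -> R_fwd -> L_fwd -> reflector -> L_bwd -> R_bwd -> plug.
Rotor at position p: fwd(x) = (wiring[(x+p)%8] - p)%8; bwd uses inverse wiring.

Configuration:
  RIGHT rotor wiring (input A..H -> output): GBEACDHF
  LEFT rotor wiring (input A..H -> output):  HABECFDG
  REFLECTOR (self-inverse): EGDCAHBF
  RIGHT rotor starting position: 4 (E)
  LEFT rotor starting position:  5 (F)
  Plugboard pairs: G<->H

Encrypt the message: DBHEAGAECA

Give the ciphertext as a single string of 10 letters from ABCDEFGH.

Answer: BEFGCCEFFE

Derivation:
Char 1 ('D'): step: R->5, L=5; D->plug->D->R->B->L->G->refl->B->L'->C->R'->B->plug->B
Char 2 ('B'): step: R->6, L=5; B->plug->B->R->H->L->F->refl->H->L'->G->R'->E->plug->E
Char 3 ('H'): step: R->7, L=5; H->plug->G->R->E->L->D->refl->C->L'->D->R'->F->plug->F
Char 4 ('E'): step: R->0, L->6 (L advanced); E->plug->E->R->C->L->B->refl->G->L'->F->R'->H->plug->G
Char 5 ('A'): step: R->1, L=6; A->plug->A->R->A->L->F->refl->H->L'->H->R'->C->plug->C
Char 6 ('G'): step: R->2, L=6; G->plug->H->R->H->L->H->refl->F->L'->A->R'->C->plug->C
Char 7 ('A'): step: R->3, L=6; A->plug->A->R->F->L->G->refl->B->L'->C->R'->E->plug->E
Char 8 ('E'): step: R->4, L=6; E->plug->E->R->C->L->B->refl->G->L'->F->R'->F->plug->F
Char 9 ('C'): step: R->5, L=6; C->plug->C->R->A->L->F->refl->H->L'->H->R'->F->plug->F
Char 10 ('A'): step: R->6, L=6; A->plug->A->R->B->L->A->refl->E->L'->G->R'->E->plug->E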